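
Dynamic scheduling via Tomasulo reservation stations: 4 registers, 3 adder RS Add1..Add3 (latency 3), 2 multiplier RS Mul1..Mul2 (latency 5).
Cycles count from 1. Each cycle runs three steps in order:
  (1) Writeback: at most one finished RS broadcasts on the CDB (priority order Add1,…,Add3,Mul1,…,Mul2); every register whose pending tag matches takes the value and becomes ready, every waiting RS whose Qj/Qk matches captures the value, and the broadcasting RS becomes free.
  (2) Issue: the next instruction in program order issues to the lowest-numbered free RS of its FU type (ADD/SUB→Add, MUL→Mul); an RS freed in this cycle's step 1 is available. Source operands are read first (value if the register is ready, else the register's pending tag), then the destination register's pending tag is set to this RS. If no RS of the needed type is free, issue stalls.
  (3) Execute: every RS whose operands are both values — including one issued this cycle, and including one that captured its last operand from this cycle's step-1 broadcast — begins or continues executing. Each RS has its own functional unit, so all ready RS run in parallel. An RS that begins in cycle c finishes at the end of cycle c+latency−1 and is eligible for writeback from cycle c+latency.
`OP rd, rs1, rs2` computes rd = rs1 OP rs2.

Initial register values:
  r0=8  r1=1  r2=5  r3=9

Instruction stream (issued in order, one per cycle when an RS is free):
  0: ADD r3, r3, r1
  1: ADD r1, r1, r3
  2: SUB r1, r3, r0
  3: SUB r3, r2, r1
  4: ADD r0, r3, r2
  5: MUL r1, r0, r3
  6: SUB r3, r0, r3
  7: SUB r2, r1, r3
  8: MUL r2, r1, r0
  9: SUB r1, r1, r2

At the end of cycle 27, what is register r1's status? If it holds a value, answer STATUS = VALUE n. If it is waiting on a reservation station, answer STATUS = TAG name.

c1: issue ADD r3<-Add1 | r0:8,r1:1,r2:5,r3:Add1
c2: issue ADD r1<-Add2 | r0:8,r1:Add2,r2:5,r3:Add1
c3: issue SUB r1<-Add3 | r0:8,r1:Add3,r2:5,r3:Add1
c4: CDB Add1=10; issue SUB r3<-Add1 | r0:8,r1:Add3,r2:5,r3:Add1
c5: stall | r0:8,r1:Add3,r2:5,r3:Add1
c6: stall | r0:8,r1:Add3,r2:5,r3:Add1
c7: CDB Add2=11; issue ADD r0<-Add2 | r0:Add2,r1:Add3,r2:5,r3:Add1
c8: CDB Add3=2; issue MUL r1<-Mul1 | r0:Add2,r1:Mul1,r2:5,r3:Add1
c9: issue SUB r3<-Add3 | r0:Add2,r1:Mul1,r2:5,r3:Add3
c10: stall | r0:Add2,r1:Mul1,r2:5,r3:Add3
c11: CDB Add1=3; issue SUB r2<-Add1 | r0:Add2,r1:Mul1,r2:Add1,r3:Add3
c12: issue MUL r2<-Mul2 | r0:Add2,r1:Mul1,r2:Mul2,r3:Add3
c13: stall | r0:Add2,r1:Mul1,r2:Mul2,r3:Add3
c14: CDB Add2=8; issue SUB r1<-Add2 | r0:8,r1:Add2,r2:Mul2,r3:Add3
c15: - | r0:8,r1:Add2,r2:Mul2,r3:Add3
c16: - | r0:8,r1:Add2,r2:Mul2,r3:Add3
c17: CDB Add3=5 | r0:8,r1:Add2,r2:Mul2,r3:5
c18: - | r0:8,r1:Add2,r2:Mul2,r3:5
c19: CDB Mul1=24 | r0:8,r1:Add2,r2:Mul2,r3:5
c20: - | r0:8,r1:Add2,r2:Mul2,r3:5
c21: - | r0:8,r1:Add2,r2:Mul2,r3:5
c22: CDB Add1=19 | r0:8,r1:Add2,r2:Mul2,r3:5
c23: - | r0:8,r1:Add2,r2:Mul2,r3:5
c24: CDB Mul2=192 | r0:8,r1:Add2,r2:192,r3:5
c25: - | r0:8,r1:Add2,r2:192,r3:5
c26: - | r0:8,r1:Add2,r2:192,r3:5
c27: CDB Add2=-168 | r0:8,r1:-168,r2:192,r3:5

STATUS = VALUE -168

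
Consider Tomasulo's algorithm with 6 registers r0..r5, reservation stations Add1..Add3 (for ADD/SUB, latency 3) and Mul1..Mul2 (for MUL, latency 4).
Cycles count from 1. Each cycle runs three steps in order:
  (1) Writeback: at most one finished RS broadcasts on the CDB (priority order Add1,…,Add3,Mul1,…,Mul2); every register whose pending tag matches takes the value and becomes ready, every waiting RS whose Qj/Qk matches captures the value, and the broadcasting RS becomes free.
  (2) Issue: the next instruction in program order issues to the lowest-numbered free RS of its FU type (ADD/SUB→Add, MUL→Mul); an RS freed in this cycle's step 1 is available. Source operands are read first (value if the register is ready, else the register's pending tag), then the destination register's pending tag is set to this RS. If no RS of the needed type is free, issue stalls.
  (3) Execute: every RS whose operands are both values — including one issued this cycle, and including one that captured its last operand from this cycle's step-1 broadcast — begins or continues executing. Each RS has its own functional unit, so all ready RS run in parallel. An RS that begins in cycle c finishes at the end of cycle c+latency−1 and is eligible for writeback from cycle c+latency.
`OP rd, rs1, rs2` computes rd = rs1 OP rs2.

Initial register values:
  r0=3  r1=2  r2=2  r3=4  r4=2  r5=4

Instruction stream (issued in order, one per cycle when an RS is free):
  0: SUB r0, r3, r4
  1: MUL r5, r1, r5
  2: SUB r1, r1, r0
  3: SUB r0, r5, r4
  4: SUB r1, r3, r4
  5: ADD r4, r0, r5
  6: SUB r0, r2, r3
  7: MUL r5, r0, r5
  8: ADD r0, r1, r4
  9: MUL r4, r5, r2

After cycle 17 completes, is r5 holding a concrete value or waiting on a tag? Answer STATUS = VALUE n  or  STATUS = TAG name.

STATUS = VALUE -16

  c1: issue SUB r0<-Add1  regs: r0:Add1,r1:2,r2:2,r3:4,r4:2,r5:4
  c2: issue MUL r5<-Mul1  regs: r0:Add1,r1:2,r2:2,r3:4,r4:2,r5:Mul1
  c3: issue SUB r1<-Add2  regs: r0:Add1,r1:Add2,r2:2,r3:4,r4:2,r5:Mul1
  c4: CDB Add1=2; issue SUB r0<-Add1  regs: r0:Add1,r1:Add2,r2:2,r3:4,r4:2,r5:Mul1
  c5: issue SUB r1<-Add3  regs: r0:Add1,r1:Add3,r2:2,r3:4,r4:2,r5:Mul1
  c6: CDB Mul1=8; stall  regs: r0:Add1,r1:Add3,r2:2,r3:4,r4:2,r5:8
  c7: CDB Add2=0; issue ADD r4<-Add2  regs: r0:Add1,r1:Add3,r2:2,r3:4,r4:Add2,r5:8
  c8: CDB Add3=2; issue SUB r0<-Add3  regs: r0:Add3,r1:2,r2:2,r3:4,r4:Add2,r5:8
  c9: CDB Add1=6; issue MUL r5<-Mul1  regs: r0:Add3,r1:2,r2:2,r3:4,r4:Add2,r5:Mul1
  c10: issue ADD r0<-Add1  regs: r0:Add1,r1:2,r2:2,r3:4,r4:Add2,r5:Mul1
  c11: CDB Add3=-2; issue MUL r4<-Mul2  regs: r0:Add1,r1:2,r2:2,r3:4,r4:Mul2,r5:Mul1
  c12: CDB Add2=14  regs: r0:Add1,r1:2,r2:2,r3:4,r4:Mul2,r5:Mul1
  c13: -  regs: r0:Add1,r1:2,r2:2,r3:4,r4:Mul2,r5:Mul1
  c14: -  regs: r0:Add1,r1:2,r2:2,r3:4,r4:Mul2,r5:Mul1
  c15: CDB Add1=16  regs: r0:16,r1:2,r2:2,r3:4,r4:Mul2,r5:Mul1
  c16: CDB Mul1=-16  regs: r0:16,r1:2,r2:2,r3:4,r4:Mul2,r5:-16
  c17: -  regs: r0:16,r1:2,r2:2,r3:4,r4:Mul2,r5:-16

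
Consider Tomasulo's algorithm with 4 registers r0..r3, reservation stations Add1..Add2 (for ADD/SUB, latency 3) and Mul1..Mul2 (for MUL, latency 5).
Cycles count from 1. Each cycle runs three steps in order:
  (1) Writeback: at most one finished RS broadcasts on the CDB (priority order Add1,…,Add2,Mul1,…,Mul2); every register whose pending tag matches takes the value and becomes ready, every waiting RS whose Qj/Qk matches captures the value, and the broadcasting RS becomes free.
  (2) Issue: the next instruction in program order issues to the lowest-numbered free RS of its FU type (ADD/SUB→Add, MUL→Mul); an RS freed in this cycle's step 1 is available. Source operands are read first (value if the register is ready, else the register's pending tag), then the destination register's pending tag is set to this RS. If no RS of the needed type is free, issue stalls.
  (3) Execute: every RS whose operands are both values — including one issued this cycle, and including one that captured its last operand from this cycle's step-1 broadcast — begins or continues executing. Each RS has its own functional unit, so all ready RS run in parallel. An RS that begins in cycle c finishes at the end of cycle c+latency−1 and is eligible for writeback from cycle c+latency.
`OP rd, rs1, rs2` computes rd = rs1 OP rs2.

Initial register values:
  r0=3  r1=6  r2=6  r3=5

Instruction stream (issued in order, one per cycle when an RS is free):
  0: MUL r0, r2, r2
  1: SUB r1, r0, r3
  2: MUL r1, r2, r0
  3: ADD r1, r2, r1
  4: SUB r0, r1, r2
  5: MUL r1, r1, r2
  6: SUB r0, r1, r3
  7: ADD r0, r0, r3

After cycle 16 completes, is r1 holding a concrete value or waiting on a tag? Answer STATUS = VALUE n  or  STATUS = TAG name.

cycle 1: issue MUL r0<-Mul1 // r0:Mul1,r1:6,r2:6,r3:5
cycle 2: issue SUB r1<-Add1 // r0:Mul1,r1:Add1,r2:6,r3:5
cycle 3: issue MUL r1<-Mul2 // r0:Mul1,r1:Mul2,r2:6,r3:5
cycle 4: issue ADD r1<-Add2 // r0:Mul1,r1:Add2,r2:6,r3:5
cycle 5: stall // r0:Mul1,r1:Add2,r2:6,r3:5
cycle 6: CDB Mul1=36; stall // r0:36,r1:Add2,r2:6,r3:5
cycle 7: stall // r0:36,r1:Add2,r2:6,r3:5
cycle 8: stall // r0:36,r1:Add2,r2:6,r3:5
cycle 9: CDB Add1=31; issue SUB r0<-Add1 // r0:Add1,r1:Add2,r2:6,r3:5
cycle 10: issue MUL r1<-Mul1 // r0:Add1,r1:Mul1,r2:6,r3:5
cycle 11: CDB Mul2=216; stall // r0:Add1,r1:Mul1,r2:6,r3:5
cycle 12: stall // r0:Add1,r1:Mul1,r2:6,r3:5
cycle 13: stall // r0:Add1,r1:Mul1,r2:6,r3:5
cycle 14: CDB Add2=222; issue SUB r0<-Add2 // r0:Add2,r1:Mul1,r2:6,r3:5
cycle 15: stall // r0:Add2,r1:Mul1,r2:6,r3:5
cycle 16: stall // r0:Add2,r1:Mul1,r2:6,r3:5

STATUS = TAG Mul1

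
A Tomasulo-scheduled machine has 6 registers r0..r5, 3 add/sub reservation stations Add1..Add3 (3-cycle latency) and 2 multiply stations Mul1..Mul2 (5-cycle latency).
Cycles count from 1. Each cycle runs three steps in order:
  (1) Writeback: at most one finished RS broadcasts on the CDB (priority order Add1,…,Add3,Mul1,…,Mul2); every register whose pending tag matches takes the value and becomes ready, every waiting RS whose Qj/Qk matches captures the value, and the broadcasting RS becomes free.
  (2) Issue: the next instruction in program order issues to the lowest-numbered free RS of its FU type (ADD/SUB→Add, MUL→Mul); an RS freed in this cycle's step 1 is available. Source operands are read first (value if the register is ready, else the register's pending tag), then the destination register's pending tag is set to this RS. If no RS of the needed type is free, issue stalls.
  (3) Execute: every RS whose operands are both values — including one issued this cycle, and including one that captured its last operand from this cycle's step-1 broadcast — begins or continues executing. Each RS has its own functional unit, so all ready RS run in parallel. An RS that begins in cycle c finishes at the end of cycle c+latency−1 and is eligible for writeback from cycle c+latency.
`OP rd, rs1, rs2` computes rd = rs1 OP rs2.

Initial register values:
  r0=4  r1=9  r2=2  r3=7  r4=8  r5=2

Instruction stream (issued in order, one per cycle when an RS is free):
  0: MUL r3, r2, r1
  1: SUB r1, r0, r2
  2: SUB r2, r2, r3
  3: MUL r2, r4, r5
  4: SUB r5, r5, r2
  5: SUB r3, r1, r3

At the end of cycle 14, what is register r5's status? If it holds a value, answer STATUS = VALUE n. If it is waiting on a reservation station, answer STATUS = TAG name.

  c1: issue MUL r3<-Mul1  regs: r0:4,r1:9,r2:2,r3:Mul1,r4:8,r5:2
  c2: issue SUB r1<-Add1  regs: r0:4,r1:Add1,r2:2,r3:Mul1,r4:8,r5:2
  c3: issue SUB r2<-Add2  regs: r0:4,r1:Add1,r2:Add2,r3:Mul1,r4:8,r5:2
  c4: issue MUL r2<-Mul2  regs: r0:4,r1:Add1,r2:Mul2,r3:Mul1,r4:8,r5:2
  c5: CDB Add1=2; issue SUB r5<-Add1  regs: r0:4,r1:2,r2:Mul2,r3:Mul1,r4:8,r5:Add1
  c6: CDB Mul1=18; issue SUB r3<-Add3  regs: r0:4,r1:2,r2:Mul2,r3:Add3,r4:8,r5:Add1
  c7: -  regs: r0:4,r1:2,r2:Mul2,r3:Add3,r4:8,r5:Add1
  c8: -  regs: r0:4,r1:2,r2:Mul2,r3:Add3,r4:8,r5:Add1
  c9: CDB Add2=-16  regs: r0:4,r1:2,r2:Mul2,r3:Add3,r4:8,r5:Add1
  c10: CDB Add3=-16  regs: r0:4,r1:2,r2:Mul2,r3:-16,r4:8,r5:Add1
  c11: CDB Mul2=16  regs: r0:4,r1:2,r2:16,r3:-16,r4:8,r5:Add1
  c12: -  regs: r0:4,r1:2,r2:16,r3:-16,r4:8,r5:Add1
  c13: -  regs: r0:4,r1:2,r2:16,r3:-16,r4:8,r5:Add1
  c14: CDB Add1=-14  regs: r0:4,r1:2,r2:16,r3:-16,r4:8,r5:-14

STATUS = VALUE -14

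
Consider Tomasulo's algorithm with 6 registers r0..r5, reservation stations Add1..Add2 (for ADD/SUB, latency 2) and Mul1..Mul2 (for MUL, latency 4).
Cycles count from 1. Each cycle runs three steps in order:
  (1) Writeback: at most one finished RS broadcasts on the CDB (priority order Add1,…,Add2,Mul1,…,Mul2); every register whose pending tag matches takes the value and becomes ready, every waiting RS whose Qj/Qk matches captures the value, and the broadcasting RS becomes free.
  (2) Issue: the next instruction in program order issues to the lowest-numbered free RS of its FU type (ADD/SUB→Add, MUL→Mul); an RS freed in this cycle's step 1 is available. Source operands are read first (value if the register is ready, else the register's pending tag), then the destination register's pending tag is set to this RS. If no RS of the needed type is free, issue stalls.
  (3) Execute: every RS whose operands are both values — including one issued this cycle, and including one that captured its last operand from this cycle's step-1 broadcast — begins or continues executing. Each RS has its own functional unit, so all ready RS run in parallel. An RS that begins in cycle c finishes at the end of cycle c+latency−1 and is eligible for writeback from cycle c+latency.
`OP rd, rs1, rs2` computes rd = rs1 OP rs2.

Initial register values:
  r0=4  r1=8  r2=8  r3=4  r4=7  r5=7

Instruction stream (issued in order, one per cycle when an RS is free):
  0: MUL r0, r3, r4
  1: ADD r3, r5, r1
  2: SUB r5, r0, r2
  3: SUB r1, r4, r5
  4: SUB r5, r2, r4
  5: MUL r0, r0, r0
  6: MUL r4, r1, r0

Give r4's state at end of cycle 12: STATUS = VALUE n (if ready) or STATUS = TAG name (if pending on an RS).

STATUS = TAG Mul2

c1: issue MUL r0<-Mul1 | r0:Mul1,r1:8,r2:8,r3:4,r4:7,r5:7
c2: issue ADD r3<-Add1 | r0:Mul1,r1:8,r2:8,r3:Add1,r4:7,r5:7
c3: issue SUB r5<-Add2 | r0:Mul1,r1:8,r2:8,r3:Add1,r4:7,r5:Add2
c4: CDB Add1=15; issue SUB r1<-Add1 | r0:Mul1,r1:Add1,r2:8,r3:15,r4:7,r5:Add2
c5: CDB Mul1=28; stall | r0:28,r1:Add1,r2:8,r3:15,r4:7,r5:Add2
c6: stall | r0:28,r1:Add1,r2:8,r3:15,r4:7,r5:Add2
c7: CDB Add2=20; issue SUB r5<-Add2 | r0:28,r1:Add1,r2:8,r3:15,r4:7,r5:Add2
c8: issue MUL r0<-Mul1 | r0:Mul1,r1:Add1,r2:8,r3:15,r4:7,r5:Add2
c9: CDB Add1=-13; issue MUL r4<-Mul2 | r0:Mul1,r1:-13,r2:8,r3:15,r4:Mul2,r5:Add2
c10: CDB Add2=1 | r0:Mul1,r1:-13,r2:8,r3:15,r4:Mul2,r5:1
c11: - | r0:Mul1,r1:-13,r2:8,r3:15,r4:Mul2,r5:1
c12: CDB Mul1=784 | r0:784,r1:-13,r2:8,r3:15,r4:Mul2,r5:1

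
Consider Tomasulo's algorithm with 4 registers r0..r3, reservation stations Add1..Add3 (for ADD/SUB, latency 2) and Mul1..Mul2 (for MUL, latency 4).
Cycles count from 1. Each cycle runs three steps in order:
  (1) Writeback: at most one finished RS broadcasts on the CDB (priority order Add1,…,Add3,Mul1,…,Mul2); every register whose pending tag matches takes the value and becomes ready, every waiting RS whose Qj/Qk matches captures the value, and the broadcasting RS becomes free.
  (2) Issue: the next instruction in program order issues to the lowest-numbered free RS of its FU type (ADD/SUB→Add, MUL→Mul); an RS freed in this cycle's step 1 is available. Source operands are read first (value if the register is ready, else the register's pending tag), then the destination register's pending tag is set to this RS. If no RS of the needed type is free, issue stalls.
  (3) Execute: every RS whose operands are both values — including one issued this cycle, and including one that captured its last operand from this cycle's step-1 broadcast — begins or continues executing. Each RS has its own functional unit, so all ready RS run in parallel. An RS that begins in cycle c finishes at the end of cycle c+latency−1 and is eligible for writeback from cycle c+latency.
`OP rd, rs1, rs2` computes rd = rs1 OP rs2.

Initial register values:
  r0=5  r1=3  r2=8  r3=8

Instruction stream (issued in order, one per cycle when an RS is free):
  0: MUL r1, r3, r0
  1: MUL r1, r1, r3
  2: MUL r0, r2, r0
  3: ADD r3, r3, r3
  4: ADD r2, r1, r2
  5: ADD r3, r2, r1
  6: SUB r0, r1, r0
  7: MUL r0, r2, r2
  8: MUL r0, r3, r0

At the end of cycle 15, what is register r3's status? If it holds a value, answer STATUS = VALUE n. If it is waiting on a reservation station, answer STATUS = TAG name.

STATUS = VALUE 648

c1: issue MUL r1<-Mul1 | r0:5,r1:Mul1,r2:8,r3:8
c2: issue MUL r1<-Mul2 | r0:5,r1:Mul2,r2:8,r3:8
c3: stall | r0:5,r1:Mul2,r2:8,r3:8
c4: stall | r0:5,r1:Mul2,r2:8,r3:8
c5: CDB Mul1=40; issue MUL r0<-Mul1 | r0:Mul1,r1:Mul2,r2:8,r3:8
c6: issue ADD r3<-Add1 | r0:Mul1,r1:Mul2,r2:8,r3:Add1
c7: issue ADD r2<-Add2 | r0:Mul1,r1:Mul2,r2:Add2,r3:Add1
c8: CDB Add1=16; issue ADD r3<-Add1 | r0:Mul1,r1:Mul2,r2:Add2,r3:Add1
c9: CDB Mul1=40; issue SUB r0<-Add3 | r0:Add3,r1:Mul2,r2:Add2,r3:Add1
c10: CDB Mul2=320; issue MUL r0<-Mul1 | r0:Mul1,r1:320,r2:Add2,r3:Add1
c11: issue MUL r0<-Mul2 | r0:Mul2,r1:320,r2:Add2,r3:Add1
c12: CDB Add2=328 | r0:Mul2,r1:320,r2:328,r3:Add1
c13: CDB Add3=280 | r0:Mul2,r1:320,r2:328,r3:Add1
c14: CDB Add1=648 | r0:Mul2,r1:320,r2:328,r3:648
c15: - | r0:Mul2,r1:320,r2:328,r3:648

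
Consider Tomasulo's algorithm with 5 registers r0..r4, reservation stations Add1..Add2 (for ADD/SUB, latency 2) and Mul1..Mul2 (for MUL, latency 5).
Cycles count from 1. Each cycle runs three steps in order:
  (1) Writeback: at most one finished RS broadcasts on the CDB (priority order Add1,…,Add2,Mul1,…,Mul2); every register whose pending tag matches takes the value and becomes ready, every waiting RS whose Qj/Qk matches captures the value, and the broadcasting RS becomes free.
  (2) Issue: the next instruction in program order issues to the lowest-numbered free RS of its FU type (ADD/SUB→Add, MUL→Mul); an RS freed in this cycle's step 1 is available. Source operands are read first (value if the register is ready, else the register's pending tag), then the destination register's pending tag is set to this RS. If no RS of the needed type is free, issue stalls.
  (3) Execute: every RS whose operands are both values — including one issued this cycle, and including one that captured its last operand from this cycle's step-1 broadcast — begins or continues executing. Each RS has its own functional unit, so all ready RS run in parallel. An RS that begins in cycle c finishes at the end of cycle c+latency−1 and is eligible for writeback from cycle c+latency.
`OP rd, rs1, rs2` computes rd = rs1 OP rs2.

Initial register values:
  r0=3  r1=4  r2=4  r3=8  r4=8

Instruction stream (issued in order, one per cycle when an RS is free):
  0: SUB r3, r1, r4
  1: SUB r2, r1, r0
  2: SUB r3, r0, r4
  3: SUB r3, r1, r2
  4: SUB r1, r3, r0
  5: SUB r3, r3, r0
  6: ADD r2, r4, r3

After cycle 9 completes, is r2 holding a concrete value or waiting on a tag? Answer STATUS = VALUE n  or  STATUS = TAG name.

STATUS = TAG Add1

c1: issue SUB r3<-Add1 | r0:3,r1:4,r2:4,r3:Add1,r4:8
c2: issue SUB r2<-Add2 | r0:3,r1:4,r2:Add2,r3:Add1,r4:8
c3: CDB Add1=-4; issue SUB r3<-Add1 | r0:3,r1:4,r2:Add2,r3:Add1,r4:8
c4: CDB Add2=1; issue SUB r3<-Add2 | r0:3,r1:4,r2:1,r3:Add2,r4:8
c5: CDB Add1=-5; issue SUB r1<-Add1 | r0:3,r1:Add1,r2:1,r3:Add2,r4:8
c6: CDB Add2=3; issue SUB r3<-Add2 | r0:3,r1:Add1,r2:1,r3:Add2,r4:8
c7: stall | r0:3,r1:Add1,r2:1,r3:Add2,r4:8
c8: CDB Add1=0; issue ADD r2<-Add1 | r0:3,r1:0,r2:Add1,r3:Add2,r4:8
c9: CDB Add2=0 | r0:3,r1:0,r2:Add1,r3:0,r4:8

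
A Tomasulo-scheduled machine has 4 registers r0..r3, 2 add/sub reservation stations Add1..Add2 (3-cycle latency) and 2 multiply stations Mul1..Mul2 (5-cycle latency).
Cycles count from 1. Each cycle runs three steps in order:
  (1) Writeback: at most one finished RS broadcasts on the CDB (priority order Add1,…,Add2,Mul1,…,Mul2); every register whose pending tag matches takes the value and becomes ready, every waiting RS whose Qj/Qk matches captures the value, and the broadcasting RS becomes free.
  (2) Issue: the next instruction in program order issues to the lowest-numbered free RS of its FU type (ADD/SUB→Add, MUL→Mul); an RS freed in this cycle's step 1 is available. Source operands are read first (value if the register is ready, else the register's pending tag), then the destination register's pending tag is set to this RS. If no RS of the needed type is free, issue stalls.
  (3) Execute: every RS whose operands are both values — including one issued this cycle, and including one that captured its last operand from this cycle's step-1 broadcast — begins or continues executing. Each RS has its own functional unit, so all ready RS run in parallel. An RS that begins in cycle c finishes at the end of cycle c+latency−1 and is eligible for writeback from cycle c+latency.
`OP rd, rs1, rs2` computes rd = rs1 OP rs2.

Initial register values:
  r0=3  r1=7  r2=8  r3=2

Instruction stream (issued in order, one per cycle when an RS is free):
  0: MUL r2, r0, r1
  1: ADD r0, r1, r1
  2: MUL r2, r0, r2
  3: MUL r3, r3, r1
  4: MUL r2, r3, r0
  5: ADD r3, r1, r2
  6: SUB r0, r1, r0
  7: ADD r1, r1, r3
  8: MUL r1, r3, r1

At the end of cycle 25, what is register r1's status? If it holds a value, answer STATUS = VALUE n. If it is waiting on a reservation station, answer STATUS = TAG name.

  c1: issue MUL r2<-Mul1  regs: r0:3,r1:7,r2:Mul1,r3:2
  c2: issue ADD r0<-Add1  regs: r0:Add1,r1:7,r2:Mul1,r3:2
  c3: issue MUL r2<-Mul2  regs: r0:Add1,r1:7,r2:Mul2,r3:2
  c4: stall  regs: r0:Add1,r1:7,r2:Mul2,r3:2
  c5: CDB Add1=14; stall  regs: r0:14,r1:7,r2:Mul2,r3:2
  c6: CDB Mul1=21; issue MUL r3<-Mul1  regs: r0:14,r1:7,r2:Mul2,r3:Mul1
  c7: stall  regs: r0:14,r1:7,r2:Mul2,r3:Mul1
  c8: stall  regs: r0:14,r1:7,r2:Mul2,r3:Mul1
  c9: stall  regs: r0:14,r1:7,r2:Mul2,r3:Mul1
  c10: stall  regs: r0:14,r1:7,r2:Mul2,r3:Mul1
  c11: CDB Mul1=14; issue MUL r2<-Mul1  regs: r0:14,r1:7,r2:Mul1,r3:14
  c12: CDB Mul2=294; issue ADD r3<-Add1  regs: r0:14,r1:7,r2:Mul1,r3:Add1
  c13: issue SUB r0<-Add2  regs: r0:Add2,r1:7,r2:Mul1,r3:Add1
  c14: stall  regs: r0:Add2,r1:7,r2:Mul1,r3:Add1
  c15: stall  regs: r0:Add2,r1:7,r2:Mul1,r3:Add1
  c16: CDB Add2=-7; issue ADD r1<-Add2  regs: r0:-7,r1:Add2,r2:Mul1,r3:Add1
  c17: CDB Mul1=196; issue MUL r1<-Mul1  regs: r0:-7,r1:Mul1,r2:196,r3:Add1
  c18: -  regs: r0:-7,r1:Mul1,r2:196,r3:Add1
  c19: -  regs: r0:-7,r1:Mul1,r2:196,r3:Add1
  c20: CDB Add1=203  regs: r0:-7,r1:Mul1,r2:196,r3:203
  c21: -  regs: r0:-7,r1:Mul1,r2:196,r3:203
  c22: -  regs: r0:-7,r1:Mul1,r2:196,r3:203
  c23: CDB Add2=210  regs: r0:-7,r1:Mul1,r2:196,r3:203
  c24: -  regs: r0:-7,r1:Mul1,r2:196,r3:203
  c25: -  regs: r0:-7,r1:Mul1,r2:196,r3:203

STATUS = TAG Mul1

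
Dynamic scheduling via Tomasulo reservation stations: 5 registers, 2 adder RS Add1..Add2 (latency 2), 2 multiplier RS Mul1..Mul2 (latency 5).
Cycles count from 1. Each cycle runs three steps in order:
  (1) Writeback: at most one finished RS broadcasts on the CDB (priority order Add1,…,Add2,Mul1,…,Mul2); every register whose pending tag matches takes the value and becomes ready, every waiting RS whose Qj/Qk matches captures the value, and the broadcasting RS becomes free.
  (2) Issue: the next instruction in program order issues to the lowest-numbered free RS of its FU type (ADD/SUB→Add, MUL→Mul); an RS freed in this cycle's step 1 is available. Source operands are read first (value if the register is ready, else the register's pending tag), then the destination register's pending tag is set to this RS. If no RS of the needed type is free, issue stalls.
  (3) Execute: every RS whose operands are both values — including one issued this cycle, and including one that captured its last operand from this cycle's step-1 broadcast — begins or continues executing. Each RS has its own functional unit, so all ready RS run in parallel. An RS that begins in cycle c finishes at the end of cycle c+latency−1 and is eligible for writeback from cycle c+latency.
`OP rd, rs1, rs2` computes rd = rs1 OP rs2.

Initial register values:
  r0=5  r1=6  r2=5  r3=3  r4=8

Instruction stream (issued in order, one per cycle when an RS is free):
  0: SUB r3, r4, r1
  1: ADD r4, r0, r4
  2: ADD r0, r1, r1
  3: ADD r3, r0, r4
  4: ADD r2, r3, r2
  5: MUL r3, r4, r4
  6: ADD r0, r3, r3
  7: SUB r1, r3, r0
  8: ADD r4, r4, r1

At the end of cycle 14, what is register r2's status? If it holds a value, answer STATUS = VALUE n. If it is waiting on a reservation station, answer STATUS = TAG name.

STATUS = VALUE 30

cycle 1: issue SUB r3<-Add1 // r0:5,r1:6,r2:5,r3:Add1,r4:8
cycle 2: issue ADD r4<-Add2 // r0:5,r1:6,r2:5,r3:Add1,r4:Add2
cycle 3: CDB Add1=2; issue ADD r0<-Add1 // r0:Add1,r1:6,r2:5,r3:2,r4:Add2
cycle 4: CDB Add2=13; issue ADD r3<-Add2 // r0:Add1,r1:6,r2:5,r3:Add2,r4:13
cycle 5: CDB Add1=12; issue ADD r2<-Add1 // r0:12,r1:6,r2:Add1,r3:Add2,r4:13
cycle 6: issue MUL r3<-Mul1 // r0:12,r1:6,r2:Add1,r3:Mul1,r4:13
cycle 7: CDB Add2=25; issue ADD r0<-Add2 // r0:Add2,r1:6,r2:Add1,r3:Mul1,r4:13
cycle 8: stall // r0:Add2,r1:6,r2:Add1,r3:Mul1,r4:13
cycle 9: CDB Add1=30; issue SUB r1<-Add1 // r0:Add2,r1:Add1,r2:30,r3:Mul1,r4:13
cycle 10: stall // r0:Add2,r1:Add1,r2:30,r3:Mul1,r4:13
cycle 11: CDB Mul1=169; stall // r0:Add2,r1:Add1,r2:30,r3:169,r4:13
cycle 12: stall // r0:Add2,r1:Add1,r2:30,r3:169,r4:13
cycle 13: CDB Add2=338; issue ADD r4<-Add2 // r0:338,r1:Add1,r2:30,r3:169,r4:Add2
cycle 14: - // r0:338,r1:Add1,r2:30,r3:169,r4:Add2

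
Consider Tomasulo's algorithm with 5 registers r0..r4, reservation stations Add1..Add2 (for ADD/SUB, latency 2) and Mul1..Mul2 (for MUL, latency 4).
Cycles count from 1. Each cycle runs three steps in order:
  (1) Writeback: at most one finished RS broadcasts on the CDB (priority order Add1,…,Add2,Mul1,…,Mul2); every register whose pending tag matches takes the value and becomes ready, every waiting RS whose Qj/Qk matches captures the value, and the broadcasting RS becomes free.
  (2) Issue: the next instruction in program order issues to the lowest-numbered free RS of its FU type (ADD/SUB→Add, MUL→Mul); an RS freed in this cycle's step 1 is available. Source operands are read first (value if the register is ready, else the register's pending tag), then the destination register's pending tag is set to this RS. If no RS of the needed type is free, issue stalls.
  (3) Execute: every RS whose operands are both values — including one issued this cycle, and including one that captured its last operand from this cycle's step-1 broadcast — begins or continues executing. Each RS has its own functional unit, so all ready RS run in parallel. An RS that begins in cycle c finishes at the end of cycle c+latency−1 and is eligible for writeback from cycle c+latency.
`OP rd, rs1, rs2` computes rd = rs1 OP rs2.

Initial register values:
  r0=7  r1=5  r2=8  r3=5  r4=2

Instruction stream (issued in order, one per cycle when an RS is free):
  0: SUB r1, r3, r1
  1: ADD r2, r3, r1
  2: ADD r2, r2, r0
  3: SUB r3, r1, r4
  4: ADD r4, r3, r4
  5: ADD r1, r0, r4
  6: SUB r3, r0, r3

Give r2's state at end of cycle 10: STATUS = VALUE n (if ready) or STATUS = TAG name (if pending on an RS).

c1: issue SUB r1<-Add1 | r0:7,r1:Add1,r2:8,r3:5,r4:2
c2: issue ADD r2<-Add2 | r0:7,r1:Add1,r2:Add2,r3:5,r4:2
c3: CDB Add1=0; issue ADD r2<-Add1 | r0:7,r1:0,r2:Add1,r3:5,r4:2
c4: stall | r0:7,r1:0,r2:Add1,r3:5,r4:2
c5: CDB Add2=5; issue SUB r3<-Add2 | r0:7,r1:0,r2:Add1,r3:Add2,r4:2
c6: stall | r0:7,r1:0,r2:Add1,r3:Add2,r4:2
c7: CDB Add1=12; issue ADD r4<-Add1 | r0:7,r1:0,r2:12,r3:Add2,r4:Add1
c8: CDB Add2=-2; issue ADD r1<-Add2 | r0:7,r1:Add2,r2:12,r3:-2,r4:Add1
c9: stall | r0:7,r1:Add2,r2:12,r3:-2,r4:Add1
c10: CDB Add1=0; issue SUB r3<-Add1 | r0:7,r1:Add2,r2:12,r3:Add1,r4:0

STATUS = VALUE 12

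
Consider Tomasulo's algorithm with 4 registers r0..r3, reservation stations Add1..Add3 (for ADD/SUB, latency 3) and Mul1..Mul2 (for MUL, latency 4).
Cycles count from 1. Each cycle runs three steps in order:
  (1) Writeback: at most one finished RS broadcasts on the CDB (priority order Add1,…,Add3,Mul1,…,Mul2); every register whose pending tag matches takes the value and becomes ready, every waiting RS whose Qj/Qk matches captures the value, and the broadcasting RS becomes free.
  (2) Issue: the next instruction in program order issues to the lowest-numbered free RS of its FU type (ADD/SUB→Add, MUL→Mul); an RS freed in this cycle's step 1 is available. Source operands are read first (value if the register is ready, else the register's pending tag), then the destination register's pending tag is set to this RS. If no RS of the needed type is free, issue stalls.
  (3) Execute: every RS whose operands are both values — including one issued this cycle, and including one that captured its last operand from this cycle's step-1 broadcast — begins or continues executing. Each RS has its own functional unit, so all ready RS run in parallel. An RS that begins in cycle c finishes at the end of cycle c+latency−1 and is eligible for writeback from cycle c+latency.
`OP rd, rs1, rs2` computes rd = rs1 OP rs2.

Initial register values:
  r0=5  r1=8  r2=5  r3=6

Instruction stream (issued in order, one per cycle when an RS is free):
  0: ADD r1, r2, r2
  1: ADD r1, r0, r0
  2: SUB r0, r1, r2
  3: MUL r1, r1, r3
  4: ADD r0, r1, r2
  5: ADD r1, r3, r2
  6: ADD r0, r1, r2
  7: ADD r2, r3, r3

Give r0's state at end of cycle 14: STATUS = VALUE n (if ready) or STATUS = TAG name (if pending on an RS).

c1: issue ADD r1<-Add1 | r0:5,r1:Add1,r2:5,r3:6
c2: issue ADD r1<-Add2 | r0:5,r1:Add2,r2:5,r3:6
c3: issue SUB r0<-Add3 | r0:Add3,r1:Add2,r2:5,r3:6
c4: CDB Add1=10; issue MUL r1<-Mul1 | r0:Add3,r1:Mul1,r2:5,r3:6
c5: CDB Add2=10; issue ADD r0<-Add1 | r0:Add1,r1:Mul1,r2:5,r3:6
c6: issue ADD r1<-Add2 | r0:Add1,r1:Add2,r2:5,r3:6
c7: stall | r0:Add1,r1:Add2,r2:5,r3:6
c8: CDB Add3=5; issue ADD r0<-Add3 | r0:Add3,r1:Add2,r2:5,r3:6
c9: CDB Add2=11; issue ADD r2<-Add2 | r0:Add3,r1:11,r2:Add2,r3:6
c10: CDB Mul1=60 | r0:Add3,r1:11,r2:Add2,r3:6
c11: - | r0:Add3,r1:11,r2:Add2,r3:6
c12: CDB Add2=12 | r0:Add3,r1:11,r2:12,r3:6
c13: CDB Add1=65 | r0:Add3,r1:11,r2:12,r3:6
c14: CDB Add3=16 | r0:16,r1:11,r2:12,r3:6

STATUS = VALUE 16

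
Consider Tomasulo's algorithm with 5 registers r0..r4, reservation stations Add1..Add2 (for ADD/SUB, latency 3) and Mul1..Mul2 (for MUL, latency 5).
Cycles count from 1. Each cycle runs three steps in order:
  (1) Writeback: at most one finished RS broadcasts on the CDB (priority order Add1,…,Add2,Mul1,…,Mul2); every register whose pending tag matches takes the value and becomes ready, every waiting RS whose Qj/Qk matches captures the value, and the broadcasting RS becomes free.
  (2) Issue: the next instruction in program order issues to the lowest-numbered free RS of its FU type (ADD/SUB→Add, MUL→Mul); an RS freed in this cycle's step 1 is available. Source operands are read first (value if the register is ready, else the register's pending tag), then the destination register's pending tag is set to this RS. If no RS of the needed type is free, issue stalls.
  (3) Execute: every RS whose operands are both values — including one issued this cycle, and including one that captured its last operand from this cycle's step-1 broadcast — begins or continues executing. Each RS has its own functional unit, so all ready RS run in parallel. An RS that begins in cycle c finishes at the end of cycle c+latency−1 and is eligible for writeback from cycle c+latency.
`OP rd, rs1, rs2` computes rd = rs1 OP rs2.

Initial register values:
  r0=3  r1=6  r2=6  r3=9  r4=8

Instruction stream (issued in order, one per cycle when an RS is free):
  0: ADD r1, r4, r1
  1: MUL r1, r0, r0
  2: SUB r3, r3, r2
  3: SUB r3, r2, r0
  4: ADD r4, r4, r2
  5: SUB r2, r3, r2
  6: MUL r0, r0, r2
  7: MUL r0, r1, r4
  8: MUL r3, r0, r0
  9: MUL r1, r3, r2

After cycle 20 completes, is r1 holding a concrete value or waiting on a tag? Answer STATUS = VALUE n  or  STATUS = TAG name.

STATUS = TAG Mul1

c1: issue ADD r1<-Add1 | r0:3,r1:Add1,r2:6,r3:9,r4:8
c2: issue MUL r1<-Mul1 | r0:3,r1:Mul1,r2:6,r3:9,r4:8
c3: issue SUB r3<-Add2 | r0:3,r1:Mul1,r2:6,r3:Add2,r4:8
c4: CDB Add1=14; issue SUB r3<-Add1 | r0:3,r1:Mul1,r2:6,r3:Add1,r4:8
c5: stall | r0:3,r1:Mul1,r2:6,r3:Add1,r4:8
c6: CDB Add2=3; issue ADD r4<-Add2 | r0:3,r1:Mul1,r2:6,r3:Add1,r4:Add2
c7: CDB Add1=3; issue SUB r2<-Add1 | r0:3,r1:Mul1,r2:Add1,r3:3,r4:Add2
c8: CDB Mul1=9; issue MUL r0<-Mul1 | r0:Mul1,r1:9,r2:Add1,r3:3,r4:Add2
c9: CDB Add2=14; issue MUL r0<-Mul2 | r0:Mul2,r1:9,r2:Add1,r3:3,r4:14
c10: CDB Add1=-3; stall | r0:Mul2,r1:9,r2:-3,r3:3,r4:14
c11: stall | r0:Mul2,r1:9,r2:-3,r3:3,r4:14
c12: stall | r0:Mul2,r1:9,r2:-3,r3:3,r4:14
c13: stall | r0:Mul2,r1:9,r2:-3,r3:3,r4:14
c14: CDB Mul2=126; issue MUL r3<-Mul2 | r0:126,r1:9,r2:-3,r3:Mul2,r4:14
c15: CDB Mul1=-9; issue MUL r1<-Mul1 | r0:126,r1:Mul1,r2:-3,r3:Mul2,r4:14
c16: - | r0:126,r1:Mul1,r2:-3,r3:Mul2,r4:14
c17: - | r0:126,r1:Mul1,r2:-3,r3:Mul2,r4:14
c18: - | r0:126,r1:Mul1,r2:-3,r3:Mul2,r4:14
c19: CDB Mul2=15876 | r0:126,r1:Mul1,r2:-3,r3:15876,r4:14
c20: - | r0:126,r1:Mul1,r2:-3,r3:15876,r4:14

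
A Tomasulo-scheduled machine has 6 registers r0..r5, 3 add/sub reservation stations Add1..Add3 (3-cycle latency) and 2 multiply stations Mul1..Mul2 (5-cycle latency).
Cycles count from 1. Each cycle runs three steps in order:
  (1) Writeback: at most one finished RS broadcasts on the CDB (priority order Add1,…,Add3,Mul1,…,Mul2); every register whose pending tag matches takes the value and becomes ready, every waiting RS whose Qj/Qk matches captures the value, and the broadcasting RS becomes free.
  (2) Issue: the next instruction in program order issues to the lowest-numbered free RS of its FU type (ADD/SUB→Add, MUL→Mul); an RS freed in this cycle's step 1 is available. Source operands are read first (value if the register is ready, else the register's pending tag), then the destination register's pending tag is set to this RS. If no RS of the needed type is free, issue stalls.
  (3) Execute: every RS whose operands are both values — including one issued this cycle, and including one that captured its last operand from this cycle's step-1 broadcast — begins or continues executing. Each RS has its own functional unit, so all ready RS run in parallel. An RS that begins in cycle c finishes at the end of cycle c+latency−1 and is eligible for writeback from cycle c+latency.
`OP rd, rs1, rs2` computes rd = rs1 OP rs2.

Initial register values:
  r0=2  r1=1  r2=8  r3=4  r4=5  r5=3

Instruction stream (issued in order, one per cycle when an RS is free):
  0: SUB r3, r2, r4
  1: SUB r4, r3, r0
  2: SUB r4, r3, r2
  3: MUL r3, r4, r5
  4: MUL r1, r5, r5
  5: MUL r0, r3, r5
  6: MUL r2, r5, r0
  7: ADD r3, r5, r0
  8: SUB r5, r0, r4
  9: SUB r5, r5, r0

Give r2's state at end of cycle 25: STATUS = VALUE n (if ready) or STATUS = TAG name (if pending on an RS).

STATUS = VALUE -135

c1: issue SUB r3<-Add1 | r0:2,r1:1,r2:8,r3:Add1,r4:5,r5:3
c2: issue SUB r4<-Add2 | r0:2,r1:1,r2:8,r3:Add1,r4:Add2,r5:3
c3: issue SUB r4<-Add3 | r0:2,r1:1,r2:8,r3:Add1,r4:Add3,r5:3
c4: CDB Add1=3; issue MUL r3<-Mul1 | r0:2,r1:1,r2:8,r3:Mul1,r4:Add3,r5:3
c5: issue MUL r1<-Mul2 | r0:2,r1:Mul2,r2:8,r3:Mul1,r4:Add3,r5:3
c6: stall | r0:2,r1:Mul2,r2:8,r3:Mul1,r4:Add3,r5:3
c7: CDB Add2=1; stall | r0:2,r1:Mul2,r2:8,r3:Mul1,r4:Add3,r5:3
c8: CDB Add3=-5; stall | r0:2,r1:Mul2,r2:8,r3:Mul1,r4:-5,r5:3
c9: stall | r0:2,r1:Mul2,r2:8,r3:Mul1,r4:-5,r5:3
c10: CDB Mul2=9; issue MUL r0<-Mul2 | r0:Mul2,r1:9,r2:8,r3:Mul1,r4:-5,r5:3
c11: stall | r0:Mul2,r1:9,r2:8,r3:Mul1,r4:-5,r5:3
c12: stall | r0:Mul2,r1:9,r2:8,r3:Mul1,r4:-5,r5:3
c13: CDB Mul1=-15; issue MUL r2<-Mul1 | r0:Mul2,r1:9,r2:Mul1,r3:-15,r4:-5,r5:3
c14: issue ADD r3<-Add1 | r0:Mul2,r1:9,r2:Mul1,r3:Add1,r4:-5,r5:3
c15: issue SUB r5<-Add2 | r0:Mul2,r1:9,r2:Mul1,r3:Add1,r4:-5,r5:Add2
c16: issue SUB r5<-Add3 | r0:Mul2,r1:9,r2:Mul1,r3:Add1,r4:-5,r5:Add3
c17: - | r0:Mul2,r1:9,r2:Mul1,r3:Add1,r4:-5,r5:Add3
c18: CDB Mul2=-45 | r0:-45,r1:9,r2:Mul1,r3:Add1,r4:-5,r5:Add3
c19: - | r0:-45,r1:9,r2:Mul1,r3:Add1,r4:-5,r5:Add3
c20: - | r0:-45,r1:9,r2:Mul1,r3:Add1,r4:-5,r5:Add3
c21: CDB Add1=-42 | r0:-45,r1:9,r2:Mul1,r3:-42,r4:-5,r5:Add3
c22: CDB Add2=-40 | r0:-45,r1:9,r2:Mul1,r3:-42,r4:-5,r5:Add3
c23: CDB Mul1=-135 | r0:-45,r1:9,r2:-135,r3:-42,r4:-5,r5:Add3
c24: - | r0:-45,r1:9,r2:-135,r3:-42,r4:-5,r5:Add3
c25: CDB Add3=5 | r0:-45,r1:9,r2:-135,r3:-42,r4:-5,r5:5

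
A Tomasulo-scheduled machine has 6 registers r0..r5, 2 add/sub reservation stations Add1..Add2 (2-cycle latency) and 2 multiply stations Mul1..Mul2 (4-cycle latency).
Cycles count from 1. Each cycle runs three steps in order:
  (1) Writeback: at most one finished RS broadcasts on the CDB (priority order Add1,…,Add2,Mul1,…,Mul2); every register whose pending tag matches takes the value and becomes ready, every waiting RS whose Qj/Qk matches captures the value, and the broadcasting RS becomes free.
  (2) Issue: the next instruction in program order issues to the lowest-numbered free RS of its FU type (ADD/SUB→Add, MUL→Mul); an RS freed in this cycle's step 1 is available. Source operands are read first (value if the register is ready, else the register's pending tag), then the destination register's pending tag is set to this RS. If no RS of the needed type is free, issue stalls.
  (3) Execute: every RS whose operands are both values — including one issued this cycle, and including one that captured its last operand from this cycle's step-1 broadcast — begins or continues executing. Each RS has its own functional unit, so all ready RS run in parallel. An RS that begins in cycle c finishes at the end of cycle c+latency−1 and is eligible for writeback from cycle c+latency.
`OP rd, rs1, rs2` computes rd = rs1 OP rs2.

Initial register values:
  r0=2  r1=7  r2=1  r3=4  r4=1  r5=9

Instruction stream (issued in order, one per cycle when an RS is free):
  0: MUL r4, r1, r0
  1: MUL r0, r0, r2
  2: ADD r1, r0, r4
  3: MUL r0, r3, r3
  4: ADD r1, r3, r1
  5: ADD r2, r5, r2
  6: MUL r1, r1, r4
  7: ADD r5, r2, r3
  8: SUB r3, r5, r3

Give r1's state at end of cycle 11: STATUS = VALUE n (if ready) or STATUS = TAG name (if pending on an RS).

STATUS = TAG Mul1

c1: issue MUL r4<-Mul1 | r0:2,r1:7,r2:1,r3:4,r4:Mul1,r5:9
c2: issue MUL r0<-Mul2 | r0:Mul2,r1:7,r2:1,r3:4,r4:Mul1,r5:9
c3: issue ADD r1<-Add1 | r0:Mul2,r1:Add1,r2:1,r3:4,r4:Mul1,r5:9
c4: stall | r0:Mul2,r1:Add1,r2:1,r3:4,r4:Mul1,r5:9
c5: CDB Mul1=14; issue MUL r0<-Mul1 | r0:Mul1,r1:Add1,r2:1,r3:4,r4:14,r5:9
c6: CDB Mul2=2; issue ADD r1<-Add2 | r0:Mul1,r1:Add2,r2:1,r3:4,r4:14,r5:9
c7: stall | r0:Mul1,r1:Add2,r2:1,r3:4,r4:14,r5:9
c8: CDB Add1=16; issue ADD r2<-Add1 | r0:Mul1,r1:Add2,r2:Add1,r3:4,r4:14,r5:9
c9: CDB Mul1=16; issue MUL r1<-Mul1 | r0:16,r1:Mul1,r2:Add1,r3:4,r4:14,r5:9
c10: CDB Add1=10; issue ADD r5<-Add1 | r0:16,r1:Mul1,r2:10,r3:4,r4:14,r5:Add1
c11: CDB Add2=20; issue SUB r3<-Add2 | r0:16,r1:Mul1,r2:10,r3:Add2,r4:14,r5:Add1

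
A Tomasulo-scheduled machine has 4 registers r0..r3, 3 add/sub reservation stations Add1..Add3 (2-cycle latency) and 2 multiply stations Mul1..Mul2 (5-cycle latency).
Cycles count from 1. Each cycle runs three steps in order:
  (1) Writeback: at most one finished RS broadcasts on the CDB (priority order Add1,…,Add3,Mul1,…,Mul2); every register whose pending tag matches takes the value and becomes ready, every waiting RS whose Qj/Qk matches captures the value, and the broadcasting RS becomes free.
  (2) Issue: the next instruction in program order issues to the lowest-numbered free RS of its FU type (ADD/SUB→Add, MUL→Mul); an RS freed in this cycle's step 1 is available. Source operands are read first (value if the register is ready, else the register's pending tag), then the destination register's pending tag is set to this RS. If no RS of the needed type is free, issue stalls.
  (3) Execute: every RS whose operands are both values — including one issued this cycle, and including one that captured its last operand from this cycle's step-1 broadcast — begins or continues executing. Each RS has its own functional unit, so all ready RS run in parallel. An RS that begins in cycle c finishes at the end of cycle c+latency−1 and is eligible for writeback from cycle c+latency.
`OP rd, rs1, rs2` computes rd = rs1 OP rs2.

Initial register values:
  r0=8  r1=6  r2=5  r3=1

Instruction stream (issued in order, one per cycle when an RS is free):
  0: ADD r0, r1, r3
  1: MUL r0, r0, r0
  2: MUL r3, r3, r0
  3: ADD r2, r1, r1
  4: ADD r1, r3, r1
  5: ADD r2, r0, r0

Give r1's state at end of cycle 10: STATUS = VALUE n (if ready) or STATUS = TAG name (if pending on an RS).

STATUS = TAG Add2

cycle 1: issue ADD r0<-Add1 // r0:Add1,r1:6,r2:5,r3:1
cycle 2: issue MUL r0<-Mul1 // r0:Mul1,r1:6,r2:5,r3:1
cycle 3: CDB Add1=7; issue MUL r3<-Mul2 // r0:Mul1,r1:6,r2:5,r3:Mul2
cycle 4: issue ADD r2<-Add1 // r0:Mul1,r1:6,r2:Add1,r3:Mul2
cycle 5: issue ADD r1<-Add2 // r0:Mul1,r1:Add2,r2:Add1,r3:Mul2
cycle 6: CDB Add1=12; issue ADD r2<-Add1 // r0:Mul1,r1:Add2,r2:Add1,r3:Mul2
cycle 7: - // r0:Mul1,r1:Add2,r2:Add1,r3:Mul2
cycle 8: CDB Mul1=49 // r0:49,r1:Add2,r2:Add1,r3:Mul2
cycle 9: - // r0:49,r1:Add2,r2:Add1,r3:Mul2
cycle 10: CDB Add1=98 // r0:49,r1:Add2,r2:98,r3:Mul2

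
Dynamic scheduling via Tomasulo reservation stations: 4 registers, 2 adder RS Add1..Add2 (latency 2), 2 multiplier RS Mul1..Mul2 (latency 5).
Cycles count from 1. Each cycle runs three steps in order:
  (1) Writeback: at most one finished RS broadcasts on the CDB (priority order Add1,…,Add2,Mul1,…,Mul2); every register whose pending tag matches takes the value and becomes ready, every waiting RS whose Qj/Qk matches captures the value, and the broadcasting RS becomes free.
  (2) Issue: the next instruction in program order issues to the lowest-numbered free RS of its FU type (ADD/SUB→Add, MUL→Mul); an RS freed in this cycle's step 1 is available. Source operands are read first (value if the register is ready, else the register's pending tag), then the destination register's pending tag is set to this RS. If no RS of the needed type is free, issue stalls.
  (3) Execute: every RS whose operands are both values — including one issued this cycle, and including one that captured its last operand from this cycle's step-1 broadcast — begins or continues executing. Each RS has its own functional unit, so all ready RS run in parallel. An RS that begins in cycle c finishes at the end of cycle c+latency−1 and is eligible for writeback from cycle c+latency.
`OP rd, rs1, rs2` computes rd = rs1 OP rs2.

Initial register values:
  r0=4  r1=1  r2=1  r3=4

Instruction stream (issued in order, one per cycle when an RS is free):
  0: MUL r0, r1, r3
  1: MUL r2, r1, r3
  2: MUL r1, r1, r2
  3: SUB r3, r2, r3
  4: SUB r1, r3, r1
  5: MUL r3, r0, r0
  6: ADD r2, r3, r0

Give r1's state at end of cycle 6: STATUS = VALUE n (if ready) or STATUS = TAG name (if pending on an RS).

STATUS = TAG Mul1

  c1: issue MUL r0<-Mul1  regs: r0:Mul1,r1:1,r2:1,r3:4
  c2: issue MUL r2<-Mul2  regs: r0:Mul1,r1:1,r2:Mul2,r3:4
  c3: stall  regs: r0:Mul1,r1:1,r2:Mul2,r3:4
  c4: stall  regs: r0:Mul1,r1:1,r2:Mul2,r3:4
  c5: stall  regs: r0:Mul1,r1:1,r2:Mul2,r3:4
  c6: CDB Mul1=4; issue MUL r1<-Mul1  regs: r0:4,r1:Mul1,r2:Mul2,r3:4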